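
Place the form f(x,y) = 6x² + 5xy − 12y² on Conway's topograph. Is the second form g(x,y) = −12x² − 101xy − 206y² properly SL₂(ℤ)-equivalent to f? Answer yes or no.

D₁ = 313, D₂ = 313
river cycle of f (length 38): (6, 17, -1), (-1, 17, 6), (6, 7, -11), (-11, 15, 2), (2, 17, -3), (-3, 13, 12), (12, 11, -4), (-4, 13, 9), (9, 5, -8), (-8, 11, 6), … (28 more)
river cycle of g (length 38): (6, 17, -1), (-1, 17, 6), (6, 7, -11), (-11, 15, 2), (2, 17, -3), (-3, 13, 12), (12, 11, -4), (-4, 13, 9), (9, 5, -8), (-8, 11, 6), … (28 more)
cycles coincide ⇒ equivalent

yes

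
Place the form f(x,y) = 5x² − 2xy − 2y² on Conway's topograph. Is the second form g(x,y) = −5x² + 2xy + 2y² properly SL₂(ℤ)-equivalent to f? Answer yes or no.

D₁ = 44, D₂ = 44
river cycle of f (length 2): (-2, 6, 1), (1, 6, -2)
river cycle of g (length 2): (2, 6, -1), (-1, 6, 2)
cycles differ ⇒ inequivalent

no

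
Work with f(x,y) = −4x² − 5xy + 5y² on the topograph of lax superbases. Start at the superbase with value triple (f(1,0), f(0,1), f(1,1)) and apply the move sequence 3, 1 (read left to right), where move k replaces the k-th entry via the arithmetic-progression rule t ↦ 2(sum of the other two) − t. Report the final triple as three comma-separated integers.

start (-4,5,-4) = (f(1,0),f(0,1),f(1,1))
replace slot 3: 2·((-4)+5) − (-4) = 6 → (-4,5,6)
replace slot 1: 2·(5+6) − (-4) = 26 → (26,5,6)

26,5,6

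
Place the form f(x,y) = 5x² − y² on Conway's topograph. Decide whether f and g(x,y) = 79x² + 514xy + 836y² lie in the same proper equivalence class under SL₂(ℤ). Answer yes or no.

D₁ = 20, D₂ = 20
river cycle of f (length 2): (-1, 4, 1), (1, 4, -1)
river cycle of g (length 2): (-1, 4, 1), (1, 4, -1)
cycles coincide ⇒ equivalent

yes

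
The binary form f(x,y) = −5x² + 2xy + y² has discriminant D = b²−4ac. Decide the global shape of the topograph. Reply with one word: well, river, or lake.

D = b²−4ac = 2² − 4·(-5)·1 = 24
D > 0 non-square ⇒ indefinite ⇒ periodic river

river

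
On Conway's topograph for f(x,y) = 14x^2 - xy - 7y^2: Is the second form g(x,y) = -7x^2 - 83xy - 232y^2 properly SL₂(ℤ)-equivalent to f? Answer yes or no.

D₁ = 393, D₂ = 393
river cycle of f (length 16): (-7, 15, 6), (6, 9, -13), (-13, 17, 2), (2, 19, -4), (-4, 13, 14), (14, 15, -3), (-3, 15, 14), (14, 13, -4), (-4, 19, 2), (2, 17, -13), … (6 more)
river cycle of g (length 16): (-7, 15, 6), (6, 9, -13), (-13, 17, 2), (2, 19, -4), (-4, 13, 14), (14, 15, -3), (-3, 15, 14), (14, 13, -4), (-4, 19, 2), (2, 17, -13), … (6 more)
cycles coincide ⇒ equivalent

yes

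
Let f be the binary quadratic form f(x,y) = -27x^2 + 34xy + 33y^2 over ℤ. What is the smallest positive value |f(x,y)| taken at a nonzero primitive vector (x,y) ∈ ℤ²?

river: ρ → (33,32,-28)
river: ρ → (-28,24,37)
river: ρ → (37,50,-15)
river: ρ → (-15,40,52)
river: ρ → (52,64,-3)
river: ρ → (-3,68,8)
river: ρ → (8,60,-35)
river: ρ → (-35,10,33)
river: ρ → (33,56,-12)
river: ρ → (-12,64,13)
river: ρ → (13,66,-7)
river: ρ → (-7,60,40)
river: ρ → (40,20,-27)
river: ρ → (-27,34,33)
closes: descent 0, river 14
min |a| on river = 3

3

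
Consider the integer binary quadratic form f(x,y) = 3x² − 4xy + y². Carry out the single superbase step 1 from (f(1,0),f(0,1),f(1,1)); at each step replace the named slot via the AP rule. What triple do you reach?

start (3,1,0) = (f(1,0),f(0,1),f(1,1))
replace slot 1: 2·(1+0) − 3 = -1 → (-1,1,0)

-1,1,0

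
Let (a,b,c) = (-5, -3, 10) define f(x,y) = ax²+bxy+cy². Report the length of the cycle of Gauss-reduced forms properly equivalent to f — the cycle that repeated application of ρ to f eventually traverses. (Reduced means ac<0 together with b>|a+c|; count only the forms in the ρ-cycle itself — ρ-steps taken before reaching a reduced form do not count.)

D = 209, ⌊√D⌋ = 14
descent: ρ → (10,3,-5)
descent: ρ → (-5,7,8)  [lands on river]
river: ρ → (8,9,-4)
river: ρ → (-4,7,10)
river: ρ → (10,13,-1)
river: ρ → (-1,13,10)
river: ρ → (10,7,-4)
river: ρ → (-4,9,8)
river: ρ → (8,7,-5)
river: ρ → (-5,13,2)
river: ρ → (2,11,-11)
river: ρ → (-11,11,2)
river: ρ → (2,13,-5)
ρ-cycle length = 12 (tail of 2 descent steps not counted)

12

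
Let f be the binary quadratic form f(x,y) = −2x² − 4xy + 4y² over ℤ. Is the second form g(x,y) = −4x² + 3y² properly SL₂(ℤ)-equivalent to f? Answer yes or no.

D₁ = 48, D₂ = 48
river cycle of f (length 2): (4, 4, -2), (-2, 4, 4)
river cycle of g (length 2): (3, 6, -1), (-1, 6, 3)
cycles differ ⇒ inequivalent

no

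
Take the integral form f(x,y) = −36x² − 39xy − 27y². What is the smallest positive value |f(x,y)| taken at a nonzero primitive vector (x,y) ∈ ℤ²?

translate: b→-33 (≡39 mod 72), so (36,39,27)→(36,-33,24)
flip: (36,-33,24)→(24,33,36)
translate: b→-15 (≡33 mod 48), so (24,33,36)→(24,-15,27)
reduced (well bottom): (24,-15,27) with a≤c, −a<b≤a
well minimum |f| = |-24| = 24 (negative-definite)

24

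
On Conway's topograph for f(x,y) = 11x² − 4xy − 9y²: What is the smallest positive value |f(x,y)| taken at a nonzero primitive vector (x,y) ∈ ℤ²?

descent: ρ → (-9,4,11)  [lands on river]
river: ρ → (11,18,-2)
river: ρ → (-2,18,11)
river: ρ → (11,4,-9)
river: ρ → (-9,14,6)
river: ρ → (6,10,-13)
river: ρ → (-13,16,3)
river: ρ → (3,20,-1)
river: ρ → (-1,20,3)
river: ρ → (3,16,-13)
river: ρ → (-13,10,6)
river: ρ → (6,14,-9)
closes: descent 1, river 12
min |a| on river = 1

1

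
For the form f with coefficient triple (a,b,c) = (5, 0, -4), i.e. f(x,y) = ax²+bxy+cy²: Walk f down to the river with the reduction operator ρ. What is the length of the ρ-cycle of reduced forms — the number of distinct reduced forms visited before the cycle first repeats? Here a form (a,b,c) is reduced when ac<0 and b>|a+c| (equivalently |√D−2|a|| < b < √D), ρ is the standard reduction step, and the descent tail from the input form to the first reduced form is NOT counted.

D = 80, ⌊√D⌋ = 8
descent: ρ → (-4,8,1)  [lands on river]
river: ρ → (1,8,-4)
ρ-cycle length = 2 (tail of 1 descent step not counted)

2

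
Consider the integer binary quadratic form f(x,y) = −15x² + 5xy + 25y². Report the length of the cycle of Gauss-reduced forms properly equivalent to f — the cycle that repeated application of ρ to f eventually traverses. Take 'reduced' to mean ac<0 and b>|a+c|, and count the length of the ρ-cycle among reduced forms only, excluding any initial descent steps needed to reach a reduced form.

D = 1525, ⌊√D⌋ = 39
descent: ρ → (25,-5,-15)
descent: ρ → (-15,35,5)  [lands on river]
river: ρ → (5,35,-15)
river: ρ → (-15,25,15)
river: ρ → (15,35,-5)
river: ρ → (-5,35,15)
river: ρ → (15,25,-15)
ρ-cycle length = 6 (tail of 2 descent steps not counted)

6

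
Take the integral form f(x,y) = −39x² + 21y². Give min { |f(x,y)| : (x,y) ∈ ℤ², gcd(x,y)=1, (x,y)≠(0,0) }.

descent: ρ → (21,42,-18)  [lands on river]
river: ρ → (-18,30,33)
river: ρ → (33,36,-15)
river: ρ → (-15,54,6)
river: ρ → (6,54,-15)
river: ρ → (-15,36,33)
river: ρ → (33,30,-18)
river: ρ → (-18,42,21)
closes: descent 1, river 8
min |a| on river = 6

6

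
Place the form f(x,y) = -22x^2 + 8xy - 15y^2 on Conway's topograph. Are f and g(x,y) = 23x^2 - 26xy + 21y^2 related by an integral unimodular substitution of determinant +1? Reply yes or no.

D₁ = -1256, D₂ = -1256
f is negative-definite; reduce −f:
−f: flip: (22,-8,15)→(15,8,22)
−f: reduced (well bottom): (15,8,22) with a≤c, −a<b≤a
flip sign back: reduced form of f is (-15,-8,-22)
g: translate: b→20 (≡-26 mod 46), so (23,-26,21)→(23,20,18)
g: flip: (23,20,18)→(18,-20,23)
g: translate: b→16 (≡-20 mod 36), so (18,-20,23)→(18,16,21)
g: reduced (well bottom): (18,16,21) with a≤c, −a<b≤a
reduced forms (-15, -8, -22) vs (18, 16, 21) ⇒ inequivalent

no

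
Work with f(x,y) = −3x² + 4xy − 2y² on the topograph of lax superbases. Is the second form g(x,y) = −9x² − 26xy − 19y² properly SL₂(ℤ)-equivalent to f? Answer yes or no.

D₁ = -8, D₂ = -8
f is negative-definite; reduce −f:
−f: translate: b→2 (≡-4 mod 6), so (3,-4,2)→(3,2,1)
−f: flip: (3,2,1)→(1,-2,3)
−f: translate: b→0 (≡-2 mod 2), so (1,-2,3)→(1,0,2)
−f: reduced (well bottom): (1,0,2) with a≤c, −a<b≤a
flip sign back: reduced form of f is (-1,0,-2)
g is negative-definite; reduce −g:
−g: translate: b→8 (≡26 mod 18), so (9,26,19)→(9,8,2)
−g: flip: (9,8,2)→(2,-8,9)
−g: translate: b→0 (≡-8 mod 4), so (2,-8,9)→(2,0,1)
−g: flip: (2,0,1)→(1,0,2)
−g: reduced (well bottom): (1,0,2) with a≤c, −a<b≤a
flip sign back: reduced form of g is (-1,0,-2)
reduced forms (-1, 0, -2) vs (-1, 0, -2) ⇒ equivalent

yes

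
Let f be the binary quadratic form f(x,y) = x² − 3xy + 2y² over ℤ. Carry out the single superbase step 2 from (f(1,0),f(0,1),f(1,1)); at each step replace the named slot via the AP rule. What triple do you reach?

start (1,2,0) = (f(1,0),f(0,1),f(1,1))
replace slot 2: 2·(1+0) − 2 = 0 → (1,0,0)

1,0,0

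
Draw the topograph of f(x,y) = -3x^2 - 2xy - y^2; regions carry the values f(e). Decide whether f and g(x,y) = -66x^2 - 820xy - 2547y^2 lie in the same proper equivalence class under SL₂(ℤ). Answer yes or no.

D₁ = -8, D₂ = -8
f is negative-definite; reduce −f:
−f: flip: (3,2,1)→(1,-2,3)
−f: translate: b→0 (≡-2 mod 2), so (1,-2,3)→(1,0,2)
−f: reduced (well bottom): (1,0,2) with a≤c, −a<b≤a
flip sign back: reduced form of f is (-1,0,-2)
g is negative-definite; reduce −g:
−g: translate: b→28 (≡820 mod 132), so (66,820,2547)→(66,28,3)
−g: flip: (66,28,3)→(3,-28,66)
−g: translate: b→2 (≡-28 mod 6), so (3,-28,66)→(3,2,1)
−g: flip: (3,2,1)→(1,-2,3)
−g: translate: b→0 (≡-2 mod 2), so (1,-2,3)→(1,0,2)
−g: reduced (well bottom): (1,0,2) with a≤c, −a<b≤a
flip sign back: reduced form of g is (-1,0,-2)
reduced forms (-1, 0, -2) vs (-1, 0, -2) ⇒ equivalent

yes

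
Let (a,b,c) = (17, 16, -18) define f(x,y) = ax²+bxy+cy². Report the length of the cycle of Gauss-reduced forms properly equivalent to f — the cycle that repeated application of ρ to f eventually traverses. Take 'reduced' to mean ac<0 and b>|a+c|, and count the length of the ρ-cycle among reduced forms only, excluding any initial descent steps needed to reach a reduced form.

D = 1480, ⌊√D⌋ = 38
river: ρ → (-18,20,15)
river: ρ → (15,10,-23)
river: ρ → (-23,36,2)
river: ρ → (2,36,-23)
river: ρ → (-23,10,15)
river: ρ → (15,20,-18)
river: ρ → (-18,16,17)
river: ρ → (17,18,-17)
river: ρ → (-17,16,18)
river: ρ → (18,20,-15)
river: ρ → (-15,10,23)
river: ρ → (23,36,-2)
river: ρ → (-2,36,23)
river: ρ → (23,10,-15)
river: ρ → (-15,20,18)
river: ρ → (18,16,-17)
river: ρ → (-17,18,17)
river: ρ → (17,16,-18)
ρ-cycle length = 18 (tail of 0 descent steps not counted)

18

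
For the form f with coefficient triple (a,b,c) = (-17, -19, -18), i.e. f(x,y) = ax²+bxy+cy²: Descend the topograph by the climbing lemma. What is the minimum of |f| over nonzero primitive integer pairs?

translate: b→-15 (≡19 mod 34), so (17,19,18)→(17,-15,16)
flip: (17,-15,16)→(16,15,17)
reduced (well bottom): (16,15,17) with a≤c, −a<b≤a
well minimum |f| = |-16| = 16 (negative-definite)

16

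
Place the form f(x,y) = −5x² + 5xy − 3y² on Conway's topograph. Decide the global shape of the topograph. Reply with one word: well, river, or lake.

D = b²−4ac = 5² − 4·(-5)·(-3) = -35
D < 0 ⇒ definite ⇒ every region one sign ⇒ single well

well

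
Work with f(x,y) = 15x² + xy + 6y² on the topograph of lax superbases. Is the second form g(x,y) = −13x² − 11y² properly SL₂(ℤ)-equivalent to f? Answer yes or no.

D₁ = -359, D₂ = -572
discriminants differ ⇒ not SL₂(ℤ)-equivalent

no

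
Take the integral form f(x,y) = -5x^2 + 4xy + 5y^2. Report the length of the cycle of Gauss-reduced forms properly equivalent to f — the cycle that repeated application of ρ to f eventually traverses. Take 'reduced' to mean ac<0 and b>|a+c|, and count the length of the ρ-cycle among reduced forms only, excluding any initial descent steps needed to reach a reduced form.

D = 116, ⌊√D⌋ = 10
river: ρ → (5,6,-4)
river: ρ → (-4,10,1)
river: ρ → (1,10,-4)
river: ρ → (-4,6,5)
river: ρ → (5,4,-5)
river: ρ → (-5,6,4)
river: ρ → (4,10,-1)
river: ρ → (-1,10,4)
river: ρ → (4,6,-5)
river: ρ → (-5,4,5)
ρ-cycle length = 10 (tail of 0 descent steps not counted)

10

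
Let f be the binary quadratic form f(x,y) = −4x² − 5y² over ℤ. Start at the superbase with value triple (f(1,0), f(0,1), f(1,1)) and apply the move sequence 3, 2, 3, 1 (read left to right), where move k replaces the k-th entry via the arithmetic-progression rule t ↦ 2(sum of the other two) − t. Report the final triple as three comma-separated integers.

start (-4,-5,-9) = (f(1,0),f(0,1),f(1,1))
replace slot 3: 2·((-4)+(-5)) − (-9) = -9 → (-4,-5,-9)
replace slot 2: 2·((-4)+(-9)) − (-5) = -21 → (-4,-21,-9)
replace slot 3: 2·((-4)+(-21)) − (-9) = -41 → (-4,-21,-41)
replace slot 1: 2·((-21)+(-41)) − (-4) = -120 → (-120,-21,-41)

-120,-21,-41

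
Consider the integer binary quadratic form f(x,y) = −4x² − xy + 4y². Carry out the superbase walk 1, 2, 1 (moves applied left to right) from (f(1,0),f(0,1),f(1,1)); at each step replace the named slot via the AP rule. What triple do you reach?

start (-4,4,-1) = (f(1,0),f(0,1),f(1,1))
replace slot 1: 2·(4+(-1)) − (-4) = 10 → (10,4,-1)
replace slot 2: 2·(10+(-1)) − 4 = 14 → (10,14,-1)
replace slot 1: 2·(14+(-1)) − 10 = 16 → (16,14,-1)

16,14,-1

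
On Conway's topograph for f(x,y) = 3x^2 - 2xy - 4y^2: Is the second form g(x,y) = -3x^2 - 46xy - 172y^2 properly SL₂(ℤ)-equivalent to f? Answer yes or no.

D₁ = 52, D₂ = 52
river cycle of f (length 10): (-4, 2, 3), (3, 4, -3), (-3, 2, 4), (4, 6, -1), (-1, 6, 4), (4, 2, -3), (-3, 4, 3), (3, 2, -4), (-4, 6, 1), (1, 6, -4)
river cycle of g (length 10): (-3, 2, 4), (4, 6, -1), (-1, 6, 4), (4, 2, -3), (-3, 4, 3), (3, 2, -4), (-4, 6, 1), (1, 6, -4), (-4, 2, 3), (3, 4, -3)
cycles coincide ⇒ equivalent

yes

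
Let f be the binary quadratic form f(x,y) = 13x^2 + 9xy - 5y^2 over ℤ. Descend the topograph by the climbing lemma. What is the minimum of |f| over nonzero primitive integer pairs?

river: ρ → (-5,11,11)
river: ρ → (11,11,-5)
river: ρ → (-5,9,13)
river: ρ → (13,17,-1)
river: ρ → (-1,17,13)
river: ρ → (13,9,-5)
closes: descent 0, river 6
min |a| on river = 1

1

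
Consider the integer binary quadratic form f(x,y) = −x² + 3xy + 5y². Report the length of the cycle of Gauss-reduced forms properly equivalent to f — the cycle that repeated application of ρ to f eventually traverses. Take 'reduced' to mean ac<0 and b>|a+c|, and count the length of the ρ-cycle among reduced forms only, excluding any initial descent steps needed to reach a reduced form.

D = 29, ⌊√D⌋ = 5
descent: ρ → (5,-3,-1)
descent: ρ → (-1,5,1)  [lands on river]
river: ρ → (1,5,-1)
ρ-cycle length = 2 (tail of 2 descent steps not counted)

2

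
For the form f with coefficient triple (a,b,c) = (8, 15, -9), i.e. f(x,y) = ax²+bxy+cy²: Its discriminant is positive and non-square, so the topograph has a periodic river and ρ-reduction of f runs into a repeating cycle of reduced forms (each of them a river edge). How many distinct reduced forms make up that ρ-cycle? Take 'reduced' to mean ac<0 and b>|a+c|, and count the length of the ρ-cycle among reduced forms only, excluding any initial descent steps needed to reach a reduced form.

D = 513, ⌊√D⌋ = 22
river: ρ → (-9,21,2)
river: ρ → (2,19,-19)
river: ρ → (-19,19,2)
river: ρ → (2,21,-9)
river: ρ → (-9,15,8)
river: ρ → (8,17,-7)
river: ρ → (-7,11,14)
river: ρ → (14,17,-4)
river: ρ → (-4,15,18)
river: ρ → (18,21,-1)
river: ρ → (-1,21,18)
river: ρ → (18,15,-4)
river: ρ → (-4,17,14)
river: ρ → (14,11,-7)
river: ρ → (-7,17,8)
river: ρ → (8,15,-9)
ρ-cycle length = 16 (tail of 0 descent steps not counted)

16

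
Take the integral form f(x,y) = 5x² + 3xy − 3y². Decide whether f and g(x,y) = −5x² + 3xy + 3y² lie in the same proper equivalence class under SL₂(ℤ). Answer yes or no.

D₁ = 69, D₂ = 69
river cycle of f (length 4): (-3, 3, 5), (5, 7, -1), (-1, 7, 5), (5, 3, -3)
river cycle of g (length 4): (3, 3, -5), (-5, 7, 1), (1, 7, -5), (-5, 3, 3)
cycles differ ⇒ inequivalent

no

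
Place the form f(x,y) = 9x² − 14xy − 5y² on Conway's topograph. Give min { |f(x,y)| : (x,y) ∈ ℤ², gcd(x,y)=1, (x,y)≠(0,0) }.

descent: ρ → (-5,14,9)  [lands on river]
river: ρ → (9,4,-10)
river: ρ → (-10,16,3)
river: ρ → (3,14,-15)
river: ρ → (-15,16,2)
river: ρ → (2,16,-15)
river: ρ → (-15,14,3)
river: ρ → (3,16,-10)
river: ρ → (-10,4,9)
river: ρ → (9,14,-5)
river: ρ → (-5,16,6)
river: ρ → (6,8,-13)
river: ρ → (-13,18,1)
river: ρ → (1,18,-13)
river: ρ → (-13,8,6)
river: ρ → (6,16,-5)
closes: descent 1, river 16
min |a| on river = 1

1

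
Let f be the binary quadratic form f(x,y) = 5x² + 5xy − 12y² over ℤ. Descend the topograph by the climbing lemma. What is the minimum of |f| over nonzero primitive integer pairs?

descent: ρ → (-12,-5,5)
descent: ρ → (5,15,-2)  [lands on river]
river: ρ → (-2,13,12)
river: ρ → (12,11,-3)
river: ρ → (-3,13,8)
river: ρ → (8,3,-8)
river: ρ → (-8,13,3)
river: ρ → (3,11,-12)
river: ρ → (-12,13,2)
river: ρ → (2,15,-5)
river: ρ → (-5,15,2)
river: ρ → (2,13,-12)
river: ρ → (-12,11,3)
river: ρ → (3,13,-8)
river: ρ → (-8,3,8)
river: ρ → (8,13,-3)
river: ρ → (-3,11,12)
river: ρ → (12,13,-2)
river: ρ → (-2,15,5)
closes: descent 2, river 18
min |a| on river = 2

2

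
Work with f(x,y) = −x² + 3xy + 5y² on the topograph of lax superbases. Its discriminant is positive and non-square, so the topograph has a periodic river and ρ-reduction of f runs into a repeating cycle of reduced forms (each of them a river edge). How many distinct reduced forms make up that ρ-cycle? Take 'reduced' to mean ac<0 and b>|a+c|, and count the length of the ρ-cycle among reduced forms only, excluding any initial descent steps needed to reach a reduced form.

D = 29, ⌊√D⌋ = 5
descent: ρ → (5,-3,-1)
descent: ρ → (-1,5,1)  [lands on river]
river: ρ → (1,5,-1)
ρ-cycle length = 2 (tail of 2 descent steps not counted)

2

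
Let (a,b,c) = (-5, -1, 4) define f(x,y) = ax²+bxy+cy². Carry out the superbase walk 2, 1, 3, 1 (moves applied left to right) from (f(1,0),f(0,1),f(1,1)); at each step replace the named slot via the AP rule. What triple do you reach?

start (-5,4,-2) = (f(1,0),f(0,1),f(1,1))
replace slot 2: 2·((-5)+(-2)) − 4 = -18 → (-5,-18,-2)
replace slot 1: 2·((-18)+(-2)) − (-5) = -35 → (-35,-18,-2)
replace slot 3: 2·((-35)+(-18)) − (-2) = -104 → (-35,-18,-104)
replace slot 1: 2·((-18)+(-104)) − (-35) = -209 → (-209,-18,-104)

-209,-18,-104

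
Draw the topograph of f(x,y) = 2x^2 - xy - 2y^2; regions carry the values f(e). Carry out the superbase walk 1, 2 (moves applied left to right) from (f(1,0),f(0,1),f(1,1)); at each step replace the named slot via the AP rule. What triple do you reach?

start (2,-2,-1) = (f(1,0),f(0,1),f(1,1))
replace slot 1: 2·((-2)+(-1)) − 2 = -8 → (-8,-2,-1)
replace slot 2: 2·((-8)+(-1)) − (-2) = -16 → (-8,-16,-1)

-8,-16,-1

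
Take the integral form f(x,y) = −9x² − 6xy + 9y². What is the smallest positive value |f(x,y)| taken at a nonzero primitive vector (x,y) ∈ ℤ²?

descent: ρ → (9,6,-9)  [lands on river]
river: ρ → (-9,12,6)
river: ρ → (6,12,-9)
river: ρ → (-9,6,9)
river: ρ → (9,12,-6)
river: ρ → (-6,12,9)
closes: descent 1, river 6
min |a| on river = 6

6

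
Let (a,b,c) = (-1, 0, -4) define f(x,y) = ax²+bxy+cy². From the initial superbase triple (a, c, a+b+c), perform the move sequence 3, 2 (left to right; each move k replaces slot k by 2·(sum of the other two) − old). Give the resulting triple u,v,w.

start (-1,-4,-5) = (f(1,0),f(0,1),f(1,1))
replace slot 3: 2·((-1)+(-4)) − (-5) = -5 → (-1,-4,-5)
replace slot 2: 2·((-1)+(-5)) − (-4) = -8 → (-1,-8,-5)

-1,-8,-5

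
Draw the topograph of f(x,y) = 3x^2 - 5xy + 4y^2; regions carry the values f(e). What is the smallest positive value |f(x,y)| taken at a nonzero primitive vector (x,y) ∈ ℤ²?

translate: b→1 (≡-5 mod 6), so (3,-5,4)→(3,1,2)
flip: (3,1,2)→(2,-1,3)
reduced (well bottom): (2,-1,3) with a≤c, −a<b≤a
well minimum = a = 2

2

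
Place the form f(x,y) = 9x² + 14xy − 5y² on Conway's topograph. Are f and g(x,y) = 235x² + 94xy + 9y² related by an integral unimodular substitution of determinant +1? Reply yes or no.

D₁ = 376, D₂ = 376
river cycle of f (length 16): (-5, 16, 6), (6, 8, -13), (-13, 18, 1), (1, 18, -13), (-13, 8, 6), (6, 16, -5), (-5, 14, 9), (9, 4, -10), (-10, 16, 3), (3, 14, -15), … (6 more)
river cycle of g (length 16): (9, 14, -5), (-5, 16, 6), (6, 8, -13), (-13, 18, 1), (1, 18, -13), (-13, 8, 6), (6, 16, -5), (-5, 14, 9), (9, 4, -10), (-10, 16, 3), … (6 more)
cycles coincide ⇒ equivalent

yes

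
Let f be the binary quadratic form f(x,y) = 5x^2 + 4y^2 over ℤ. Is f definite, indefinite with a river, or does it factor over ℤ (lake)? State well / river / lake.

D = b²−4ac = 0² − 4·5·4 = -80
D < 0 ⇒ definite ⇒ every region one sign ⇒ single well

well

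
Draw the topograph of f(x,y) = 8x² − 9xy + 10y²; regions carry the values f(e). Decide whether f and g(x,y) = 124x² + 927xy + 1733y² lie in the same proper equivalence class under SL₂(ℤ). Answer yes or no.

D₁ = -239, D₂ = -239
f: translate: b→7 (≡-9 mod 16), so (8,-9,10)→(8,7,9)
f: reduced (well bottom): (8,7,9) with a≤c, −a<b≤a
g: translate: b→-65 (≡927 mod 248), so (124,927,1733)→(124,-65,9)
g: flip: (124,-65,9)→(9,65,124)
g: translate: b→-7 (≡65 mod 18), so (9,65,124)→(9,-7,8)
g: flip: (9,-7,8)→(8,7,9)
g: reduced (well bottom): (8,7,9) with a≤c, −a<b≤a
reduced forms (8, 7, 9) vs (8, 7, 9) ⇒ equivalent

yes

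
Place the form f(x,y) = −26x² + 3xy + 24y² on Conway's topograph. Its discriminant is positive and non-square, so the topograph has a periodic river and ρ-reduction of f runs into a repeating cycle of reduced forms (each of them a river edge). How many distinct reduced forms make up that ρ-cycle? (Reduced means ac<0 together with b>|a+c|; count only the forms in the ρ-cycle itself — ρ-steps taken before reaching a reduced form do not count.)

D = 2505, ⌊√D⌋ = 50
river: ρ → (24,45,-5)
river: ρ → (-5,45,24)
river: ρ → (24,3,-26)
river: ρ → (-26,49,1)
river: ρ → (1,49,-26)
river: ρ → (-26,3,24)
ρ-cycle length = 6 (tail of 0 descent steps not counted)

6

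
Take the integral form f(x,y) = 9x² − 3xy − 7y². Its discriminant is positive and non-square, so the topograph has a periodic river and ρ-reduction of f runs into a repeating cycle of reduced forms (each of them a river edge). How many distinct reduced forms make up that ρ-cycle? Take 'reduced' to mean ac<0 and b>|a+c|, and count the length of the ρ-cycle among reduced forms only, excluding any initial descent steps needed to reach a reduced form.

D = 261, ⌊√D⌋ = 16
descent: ρ → (-7,3,9)  [lands on river]
river: ρ → (9,15,-1)
river: ρ → (-1,15,9)
river: ρ → (9,3,-7)
river: ρ → (-7,11,5)
river: ρ → (5,9,-9)
river: ρ → (-9,9,5)
river: ρ → (5,11,-7)
ρ-cycle length = 8 (tail of 1 descent step not counted)

8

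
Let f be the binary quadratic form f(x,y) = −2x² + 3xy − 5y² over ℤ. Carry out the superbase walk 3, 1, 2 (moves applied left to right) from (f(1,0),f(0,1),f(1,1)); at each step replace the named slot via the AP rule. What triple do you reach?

start (-2,-5,-4) = (f(1,0),f(0,1),f(1,1))
replace slot 3: 2·((-2)+(-5)) − (-4) = -10 → (-2,-5,-10)
replace slot 1: 2·((-5)+(-10)) − (-2) = -28 → (-28,-5,-10)
replace slot 2: 2·((-28)+(-10)) − (-5) = -71 → (-28,-71,-10)

-28,-71,-10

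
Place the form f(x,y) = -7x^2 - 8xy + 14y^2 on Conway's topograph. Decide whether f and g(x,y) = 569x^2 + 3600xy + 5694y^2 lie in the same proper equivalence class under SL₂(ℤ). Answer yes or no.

D₁ = 456, D₂ = 456
river cycle of f (length 6): (14, 8, -7), (-7, 20, 2), (2, 20, -7), (-7, 8, 14), (14, 20, -1), (-1, 20, 14)
river cycle of g (length 6): (-7, 20, 2), (2, 20, -7), (-7, 8, 14), (14, 20, -1), (-1, 20, 14), (14, 8, -7)
cycles coincide ⇒ equivalent

yes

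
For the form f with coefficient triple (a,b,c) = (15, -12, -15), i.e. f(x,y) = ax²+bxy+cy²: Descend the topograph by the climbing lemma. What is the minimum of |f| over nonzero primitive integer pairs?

descent: ρ → (-15,12,15)  [lands on river]
river: ρ → (15,18,-12)
river: ρ → (-12,30,3)
river: ρ → (3,30,-12)
river: ρ → (-12,18,15)
river: ρ → (15,12,-15)
river: ρ → (-15,18,12)
river: ρ → (12,30,-3)
river: ρ → (-3,30,12)
river: ρ → (12,18,-15)
closes: descent 1, river 10
min |a| on river = 3

3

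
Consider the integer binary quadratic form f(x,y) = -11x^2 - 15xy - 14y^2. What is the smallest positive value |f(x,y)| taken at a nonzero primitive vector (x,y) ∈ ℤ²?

translate: b→-7 (≡15 mod 22), so (11,15,14)→(11,-7,10)
flip: (11,-7,10)→(10,7,11)
reduced (well bottom): (10,7,11) with a≤c, −a<b≤a
well minimum |f| = |-10| = 10 (negative-definite)

10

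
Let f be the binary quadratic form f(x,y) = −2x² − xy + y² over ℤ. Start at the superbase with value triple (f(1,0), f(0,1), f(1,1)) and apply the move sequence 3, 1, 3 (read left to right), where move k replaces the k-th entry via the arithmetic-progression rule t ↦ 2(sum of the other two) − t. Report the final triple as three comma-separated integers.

start (-2,1,-2) = (f(1,0),f(0,1),f(1,1))
replace slot 3: 2·((-2)+1) − (-2) = 0 → (-2,1,0)
replace slot 1: 2·(1+0) − (-2) = 4 → (4,1,0)
replace slot 3: 2·(4+1) − 0 = 10 → (4,1,10)

4,1,10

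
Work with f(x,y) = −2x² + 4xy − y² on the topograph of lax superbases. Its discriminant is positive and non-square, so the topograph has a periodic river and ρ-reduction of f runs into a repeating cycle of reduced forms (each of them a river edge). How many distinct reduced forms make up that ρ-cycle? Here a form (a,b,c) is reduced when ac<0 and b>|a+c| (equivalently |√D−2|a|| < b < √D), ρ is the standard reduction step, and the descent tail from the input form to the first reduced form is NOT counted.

D = 8, ⌊√D⌋ = 2
descent: ρ → (-1,2,1)  [lands on river]
river: ρ → (1,2,-1)
ρ-cycle length = 2 (tail of 1 descent step not counted)

2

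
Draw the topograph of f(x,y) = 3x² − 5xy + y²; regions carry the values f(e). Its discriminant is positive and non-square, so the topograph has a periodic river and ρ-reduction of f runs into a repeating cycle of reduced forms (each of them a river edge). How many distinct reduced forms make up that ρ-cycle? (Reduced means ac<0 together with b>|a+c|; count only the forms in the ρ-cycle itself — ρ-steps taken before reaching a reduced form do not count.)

D = 13, ⌊√D⌋ = 3
descent: ρ → (1,3,-1)  [lands on river]
river: ρ → (-1,3,1)
ρ-cycle length = 2 (tail of 1 descent step not counted)

2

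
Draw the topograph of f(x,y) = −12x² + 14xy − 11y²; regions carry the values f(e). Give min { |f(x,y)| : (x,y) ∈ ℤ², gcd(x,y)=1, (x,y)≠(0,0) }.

translate: b→10 (≡-14 mod 24), so (12,-14,11)→(12,10,9)
flip: (12,10,9)→(9,-10,12)
translate: b→8 (≡-10 mod 18), so (9,-10,12)→(9,8,11)
reduced (well bottom): (9,8,11) with a≤c, −a<b≤a
well minimum |f| = |-9| = 9 (negative-definite)

9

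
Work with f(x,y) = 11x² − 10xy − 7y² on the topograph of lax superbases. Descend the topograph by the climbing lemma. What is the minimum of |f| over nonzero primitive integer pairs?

descent: ρ → (-7,10,11)  [lands on river]
river: ρ → (11,12,-6)
river: ρ → (-6,12,11)
river: ρ → (11,10,-7)
river: ρ → (-7,18,3)
river: ρ → (3,18,-7)
closes: descent 1, river 6
min |a| on river = 3

3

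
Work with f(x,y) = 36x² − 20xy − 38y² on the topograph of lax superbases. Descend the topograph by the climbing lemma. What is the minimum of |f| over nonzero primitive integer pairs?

descent: ρ → (-38,20,36)  [lands on river]
river: ρ → (36,52,-22)
river: ρ → (-22,36,52)
river: ρ → (52,68,-6)
river: ρ → (-6,76,4)
river: ρ → (4,76,-6)
river: ρ → (-6,68,52)
river: ρ → (52,36,-22)
river: ρ → (-22,52,36)
river: ρ → (36,20,-38)
river: ρ → (-38,56,18)
river: ρ → (18,52,-44)
river: ρ → (-44,36,26)
river: ρ → (26,68,-12)
river: ρ → (-12,76,2)
river: ρ → (2,76,-12)
river: ρ → (-12,68,26)
river: ρ → (26,36,-44)
river: ρ → (-44,52,18)
river: ρ → (18,56,-38)
closes: descent 1, river 20
min |a| on river = 2

2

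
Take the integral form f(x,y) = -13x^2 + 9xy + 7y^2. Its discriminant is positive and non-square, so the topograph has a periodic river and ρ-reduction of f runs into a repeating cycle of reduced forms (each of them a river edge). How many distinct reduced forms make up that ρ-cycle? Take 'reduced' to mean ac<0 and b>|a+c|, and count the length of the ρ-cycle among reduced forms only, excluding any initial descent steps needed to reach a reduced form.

D = 445, ⌊√D⌋ = 21
river: ρ → (7,19,-3)
river: ρ → (-3,17,13)
river: ρ → (13,9,-7)
river: ρ → (-7,19,3)
river: ρ → (3,17,-13)
river: ρ → (-13,9,7)
ρ-cycle length = 6 (tail of 0 descent steps not counted)

6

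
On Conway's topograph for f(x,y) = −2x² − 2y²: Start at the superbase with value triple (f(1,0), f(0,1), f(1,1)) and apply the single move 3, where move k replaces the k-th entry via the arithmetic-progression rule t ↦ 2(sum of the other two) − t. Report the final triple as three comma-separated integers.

start (-2,-2,-4) = (f(1,0),f(0,1),f(1,1))
replace slot 3: 2·((-2)+(-2)) − (-4) = -4 → (-2,-2,-4)

-2,-2,-4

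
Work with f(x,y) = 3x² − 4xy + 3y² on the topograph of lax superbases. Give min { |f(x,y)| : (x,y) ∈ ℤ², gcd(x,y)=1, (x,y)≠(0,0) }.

translate: b→2 (≡-4 mod 6), so (3,-4,3)→(3,2,2)
flip: (3,2,2)→(2,-2,3)
translate: b→2 (≡-2 mod 4), so (2,-2,3)→(2,2,3)
reduced (well bottom): (2,2,3) with a≤c, −a<b≤a
well minimum = a = 2

2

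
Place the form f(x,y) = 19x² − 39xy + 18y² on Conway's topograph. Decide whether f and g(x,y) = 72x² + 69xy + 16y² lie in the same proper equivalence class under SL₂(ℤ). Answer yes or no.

D₁ = 153, D₂ = 153
river cycle of f (length 8): (-2, 9, 9), (9, 9, -2), (-2, 11, 4), (4, 5, -8), (-8, 11, 1), (1, 11, -8), (-8, 5, 4), (4, 11, -2)
river cycle of g (length 8): (-2, 9, 9), (9, 9, -2), (-2, 11, 4), (4, 5, -8), (-8, 11, 1), (1, 11, -8), (-8, 5, 4), (4, 11, -2)
cycles coincide ⇒ equivalent

yes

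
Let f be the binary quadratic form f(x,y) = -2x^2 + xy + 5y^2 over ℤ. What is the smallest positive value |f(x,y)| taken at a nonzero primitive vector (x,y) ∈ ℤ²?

descent: ρ → (5,-1,-2)
descent: ρ → (-2,5,2)  [lands on river]
river: ρ → (2,3,-4)
river: ρ → (-4,5,1)
river: ρ → (1,5,-4)
river: ρ → (-4,3,2)
river: ρ → (2,5,-2)
river: ρ → (-2,3,4)
river: ρ → (4,5,-1)
river: ρ → (-1,5,4)
river: ρ → (4,3,-2)
closes: descent 2, river 10
min |a| on river = 1

1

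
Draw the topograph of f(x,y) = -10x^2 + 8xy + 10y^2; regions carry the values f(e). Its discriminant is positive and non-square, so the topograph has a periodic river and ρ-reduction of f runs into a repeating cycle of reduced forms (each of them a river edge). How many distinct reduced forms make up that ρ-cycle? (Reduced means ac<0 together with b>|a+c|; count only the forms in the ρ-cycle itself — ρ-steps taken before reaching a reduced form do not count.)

D = 464, ⌊√D⌋ = 21
river: ρ → (10,12,-8)
river: ρ → (-8,20,2)
river: ρ → (2,20,-8)
river: ρ → (-8,12,10)
river: ρ → (10,8,-10)
river: ρ → (-10,12,8)
river: ρ → (8,20,-2)
river: ρ → (-2,20,8)
river: ρ → (8,12,-10)
river: ρ → (-10,8,10)
ρ-cycle length = 10 (tail of 0 descent steps not counted)

10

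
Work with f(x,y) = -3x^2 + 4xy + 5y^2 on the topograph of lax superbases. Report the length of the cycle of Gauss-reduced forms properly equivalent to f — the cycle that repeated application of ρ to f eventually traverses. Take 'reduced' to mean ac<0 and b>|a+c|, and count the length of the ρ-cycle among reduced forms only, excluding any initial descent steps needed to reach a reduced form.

D = 76, ⌊√D⌋ = 8
river: ρ → (5,6,-2)
river: ρ → (-2,6,5)
river: ρ → (5,4,-3)
river: ρ → (-3,8,1)
river: ρ → (1,8,-3)
river: ρ → (-3,4,5)
ρ-cycle length = 6 (tail of 0 descent steps not counted)

6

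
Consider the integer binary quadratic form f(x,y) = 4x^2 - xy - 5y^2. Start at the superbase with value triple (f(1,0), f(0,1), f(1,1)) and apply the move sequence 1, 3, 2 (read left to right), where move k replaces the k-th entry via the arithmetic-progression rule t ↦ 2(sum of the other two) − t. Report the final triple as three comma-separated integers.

start (4,-5,-2) = (f(1,0),f(0,1),f(1,1))
replace slot 1: 2·((-5)+(-2)) − 4 = -18 → (-18,-5,-2)
replace slot 3: 2·((-18)+(-5)) − (-2) = -44 → (-18,-5,-44)
replace slot 2: 2·((-18)+(-44)) − (-5) = -119 → (-18,-119,-44)

-18,-119,-44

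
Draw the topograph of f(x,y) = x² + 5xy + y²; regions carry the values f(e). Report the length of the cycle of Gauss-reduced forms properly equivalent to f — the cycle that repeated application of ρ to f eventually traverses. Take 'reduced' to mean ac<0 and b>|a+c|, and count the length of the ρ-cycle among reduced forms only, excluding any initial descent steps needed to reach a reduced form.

D = 21, ⌊√D⌋ = 4
descent: ρ → (1,3,-3)  [lands on river]
river: ρ → (-3,3,1)
ρ-cycle length = 2 (tail of 1 descent step not counted)

2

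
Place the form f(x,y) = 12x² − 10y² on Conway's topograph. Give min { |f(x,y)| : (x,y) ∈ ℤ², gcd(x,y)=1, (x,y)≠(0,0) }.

descent: ρ → (-10,20,2)  [lands on river]
river: ρ → (2,20,-10)
closes: descent 1, river 2
min |a| on river = 2

2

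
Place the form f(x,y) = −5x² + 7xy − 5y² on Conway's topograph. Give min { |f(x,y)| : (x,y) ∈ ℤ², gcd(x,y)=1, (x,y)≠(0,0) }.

translate: b→3 (≡-7 mod 10), so (5,-7,5)→(5,3,3)
flip: (5,3,3)→(3,-3,5)
translate: b→3 (≡-3 mod 6), so (3,-3,5)→(3,3,5)
reduced (well bottom): (3,3,5) with a≤c, −a<b≤a
well minimum |f| = |-3| = 3 (negative-definite)

3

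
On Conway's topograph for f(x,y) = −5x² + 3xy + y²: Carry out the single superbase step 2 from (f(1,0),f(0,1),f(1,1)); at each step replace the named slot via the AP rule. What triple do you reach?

start (-5,1,-1) = (f(1,0),f(0,1),f(1,1))
replace slot 2: 2·((-5)+(-1)) − 1 = -13 → (-5,-13,-1)

-5,-13,-1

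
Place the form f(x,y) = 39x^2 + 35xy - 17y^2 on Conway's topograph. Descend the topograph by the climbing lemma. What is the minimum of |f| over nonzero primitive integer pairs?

river: ρ → (-17,33,41)
river: ρ → (41,49,-9)
river: ρ → (-9,59,11)
river: ρ → (11,51,-29)
river: ρ → (-29,7,33)
river: ρ → (33,59,-3)
river: ρ → (-3,61,13)
river: ρ → (13,43,-39)
river: ρ → (-39,35,17)
river: ρ → (17,33,-41)
river: ρ → (-41,49,9)
river: ρ → (9,59,-11)
river: ρ → (-11,51,29)
river: ρ → (29,7,-33)
river: ρ → (-33,59,3)
river: ρ → (3,61,-13)
river: ρ → (-13,43,39)
river: ρ → (39,35,-17)
closes: descent 0, river 18
min |a| on river = 3

3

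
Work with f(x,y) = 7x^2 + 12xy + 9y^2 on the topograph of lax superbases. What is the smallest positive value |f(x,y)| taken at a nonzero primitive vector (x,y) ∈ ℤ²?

translate: b→-2 (≡12 mod 14), so (7,12,9)→(7,-2,4)
flip: (7,-2,4)→(4,2,7)
reduced (well bottom): (4,2,7) with a≤c, −a<b≤a
well minimum = a = 4

4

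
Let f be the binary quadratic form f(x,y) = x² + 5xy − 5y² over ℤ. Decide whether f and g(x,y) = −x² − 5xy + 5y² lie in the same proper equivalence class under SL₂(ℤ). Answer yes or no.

D₁ = 45, D₂ = 45
river cycle of f (length 2): (-5, 5, 1), (1, 5, -5)
river cycle of g (length 2): (5, 5, -1), (-1, 5, 5)
cycles differ ⇒ inequivalent

no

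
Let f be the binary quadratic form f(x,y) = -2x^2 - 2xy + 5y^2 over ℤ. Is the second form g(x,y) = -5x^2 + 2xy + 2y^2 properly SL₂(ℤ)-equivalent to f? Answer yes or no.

D₁ = 44, D₂ = 44
river cycle of f (length 2): (-2, 6, 1), (1, 6, -2)
river cycle of g (length 2): (2, 6, -1), (-1, 6, 2)
cycles differ ⇒ inequivalent

no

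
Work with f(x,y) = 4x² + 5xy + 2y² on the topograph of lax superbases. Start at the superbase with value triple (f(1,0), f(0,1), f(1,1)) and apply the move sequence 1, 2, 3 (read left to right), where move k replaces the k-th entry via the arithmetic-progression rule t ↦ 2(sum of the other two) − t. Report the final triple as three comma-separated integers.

start (4,2,11) = (f(1,0),f(0,1),f(1,1))
replace slot 1: 2·(2+11) − 4 = 22 → (22,2,11)
replace slot 2: 2·(22+11) − 2 = 64 → (22,64,11)
replace slot 3: 2·(22+64) − 11 = 161 → (22,64,161)

22,64,161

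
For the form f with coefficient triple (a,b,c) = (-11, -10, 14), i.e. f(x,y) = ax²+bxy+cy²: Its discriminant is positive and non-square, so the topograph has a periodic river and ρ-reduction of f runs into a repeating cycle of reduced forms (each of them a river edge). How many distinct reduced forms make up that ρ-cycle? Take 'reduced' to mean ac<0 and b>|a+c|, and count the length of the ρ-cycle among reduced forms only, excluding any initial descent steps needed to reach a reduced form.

D = 716, ⌊√D⌋ = 26
descent: ρ → (14,10,-11)  [lands on river]
river: ρ → (-11,12,13)
river: ρ → (13,14,-10)
river: ρ → (-10,26,1)
river: ρ → (1,26,-10)
river: ρ → (-10,14,13)
river: ρ → (13,12,-11)
river: ρ → (-11,10,14)
river: ρ → (14,18,-7)
river: ρ → (-7,24,5)
river: ρ → (5,26,-2)
river: ρ → (-2,26,5)
river: ρ → (5,24,-7)
river: ρ → (-7,18,14)
ρ-cycle length = 14 (tail of 1 descent step not counted)

14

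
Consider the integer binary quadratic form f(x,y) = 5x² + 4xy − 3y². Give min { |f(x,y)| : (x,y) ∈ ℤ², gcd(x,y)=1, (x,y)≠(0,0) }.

river: ρ → (-3,8,1)
river: ρ → (1,8,-3)
river: ρ → (-3,4,5)
river: ρ → (5,6,-2)
river: ρ → (-2,6,5)
river: ρ → (5,4,-3)
closes: descent 0, river 6
min |a| on river = 1

1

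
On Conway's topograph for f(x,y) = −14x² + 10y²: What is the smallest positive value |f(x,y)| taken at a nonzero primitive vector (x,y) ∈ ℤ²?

descent: ρ → (10,20,-4)  [lands on river]
river: ρ → (-4,20,10)
closes: descent 1, river 2
min |a| on river = 4

4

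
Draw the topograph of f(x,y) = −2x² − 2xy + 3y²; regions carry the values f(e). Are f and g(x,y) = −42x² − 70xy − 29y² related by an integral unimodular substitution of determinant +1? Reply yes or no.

D₁ = 28, D₂ = 28
river cycle of f (length 4): (3, 2, -2), (-2, 2, 3), (3, 4, -1), (-1, 4, 3)
river cycle of g (length 4): (-1, 4, 3), (3, 2, -2), (-2, 2, 3), (3, 4, -1)
cycles coincide ⇒ equivalent

yes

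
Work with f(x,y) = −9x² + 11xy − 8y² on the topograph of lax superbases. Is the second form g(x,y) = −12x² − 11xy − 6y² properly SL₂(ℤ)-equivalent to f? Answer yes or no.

D₁ = -167, D₂ = -167
f is negative-definite; reduce −f:
−f: translate: b→7 (≡-11 mod 18), so (9,-11,8)→(9,7,6)
−f: flip: (9,7,6)→(6,-7,9)
−f: translate: b→5 (≡-7 mod 12), so (6,-7,9)→(6,5,8)
−f: reduced (well bottom): (6,5,8) with a≤c, −a<b≤a
flip sign back: reduced form of f is (-6,-5,-8)
g is negative-definite; reduce −g:
−g: flip: (12,11,6)→(6,-11,12)
−g: translate: b→1 (≡-11 mod 12), so (6,-11,12)→(6,1,7)
−g: reduced (well bottom): (6,1,7) with a≤c, −a<b≤a
flip sign back: reduced form of g is (-6,-1,-7)
reduced forms (-6, -5, -8) vs (-6, -1, -7) ⇒ inequivalent

no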